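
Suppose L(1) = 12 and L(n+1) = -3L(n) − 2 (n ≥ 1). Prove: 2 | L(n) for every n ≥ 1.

Base case: L(1) = 12 = 2·6, so 2 | L(1).
Assume 2 | L(m), so L(m) = 2t for some integer t.
Then L(m+1) = -3L(m) − 2 = -3·(2t) − 2 = 2(-3t − 1), so 2 | L(m+1).
So the property holds for m+1, and by induction 2 | L(n) for all n ≥ 1.

2 | L(n)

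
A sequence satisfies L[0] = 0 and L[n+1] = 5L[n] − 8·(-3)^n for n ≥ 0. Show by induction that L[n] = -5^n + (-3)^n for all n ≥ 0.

Base case: L[0] = 0, and -5^0 + (-3)^0 = -1 + 1 = 0.
Assume L[k] = -5^k + (-3)^k for some k ≥ 0.
Then L[k+1] = 5L[k] − 8·(-3)^k = 5·(-5^k + (-3)^k) − 8·(-3)^k = -5^{k+1} + 5·(-3)^k − 8·(-3)^k = -5^{k+1} − 3·(-3)^k = -5^{k+1} + (-3)^{k+1}.
This completes the inductive step, so L[n] = -5^n + (-3)^n for all n ≥ 0.

L[n] = -5^n + (-3)^n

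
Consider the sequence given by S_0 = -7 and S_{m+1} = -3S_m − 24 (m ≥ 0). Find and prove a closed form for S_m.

Claim: S_m = -(-3)^m − 6.

Base case: S_0 = -7, and -(-3)^0 − 6 = -1 − 6 = -7.
Assume S_k = -(-3)^k − 6 for some k ≥ 0.
Then S_{k+1} = -3S_k − 24 = -3·(-(-3)^k − 6) − 24 = 3·(-3)^k + 18 − 24 = -(-3)^{k+1} − 6.
So the formula holds for k+1, and by induction S_m = -(-3)^m − 6 for all m ≥ 0.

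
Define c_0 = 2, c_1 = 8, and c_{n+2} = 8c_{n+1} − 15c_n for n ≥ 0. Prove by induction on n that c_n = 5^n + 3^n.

Base cases: c_0 = 2 and 5^0 + 3^0 = 2; c_1 = 8 and 5^1 + 3^1 = 8.
Assume c_j = 5^j + 3^j for all 0 ≤ j ≤ m, where m ≥ 1.
Then c_{m+1} = 8c_m − 15c_{m−1} = 8·(5^m + 3^m) − 15·(5^{m−1} + 3^{m−1}) = (8·5 − 15)5^{m−1} + (8·3 − 15)3^{m−1} = 25·5^{m−1} + 9·3^{m−1} = 5^{m+1} + 3^{m+1}.
By strong induction, c_n = 5^n + 3^n for all n ≥ 0.

c_n = 5^n + 3^n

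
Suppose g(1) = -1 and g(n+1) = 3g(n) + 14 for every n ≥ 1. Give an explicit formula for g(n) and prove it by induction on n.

Claim: g(n) = 2·3^n − 7.

Base case: g(1) = -1, and 2·3^1 − 7 = 6 − 7 = -1.
Assume g(j) = 2·3^j − 7 for some j ≥ 1.
Then g(j+1) = 3g(j) + 14 = 3·(2·3^j − 7) + 14 = 6·3^j − 21 + 14 = 2·3^{j+1} − 7.
By induction, g(n) = 2·3^n − 7 for all n ≥ 1.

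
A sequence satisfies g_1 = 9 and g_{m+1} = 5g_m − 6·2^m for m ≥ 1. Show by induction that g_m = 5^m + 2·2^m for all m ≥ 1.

Base case: g_1 = 9, and 5^1 + 2·2^1 = 5 + 4 = 9.
Assume g_r = 5^r + 2·2^r for some r ≥ 1.
Then g_{r+1} = 5g_r − 6·2^r = 5·(5^r + 2·2^r) − 6·2^r = 5^{r+1} + 10·2^r − 6·2^r = 5^{r+1} + 4·2^r = 5^{r+1} + 2·2^{r+1}.
This completes the inductive step, so g_m = 5^m + 2·2^m for all m ≥ 1.

g_m = 5^m + 2·2^m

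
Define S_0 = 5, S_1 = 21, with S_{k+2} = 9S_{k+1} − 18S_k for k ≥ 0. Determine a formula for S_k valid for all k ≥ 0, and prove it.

Claim: S_k = 3·3^k + 2·6^k.

Base cases: S_0 = 5 and 3·3^0 + 2·6^0 = 5; S_1 = 21 and 3·3^1 + 2·6^1 = 21.
Assume S_i = 3·3^i + 2·6^i for all 0 ≤ i ≤ j, where j ≥ 1.
Then S_{j+1} = 9S_j − 18S_{j−1} = 9·(3·3^j + 2·6^j) − 18·(3·3^{j−1} + 2·6^{j−1}) = 3·(9·3 − 18)3^{j−1} + 2·(9·6 − 18)6^{j−1} = 27·3^{j−1} + 72·6^{j−1} = 3·3^{j+1} + 2·6^{j+1}.
Hence S_k = 3·3^k + 2·6^k for every k ≥ 0, by strong induction.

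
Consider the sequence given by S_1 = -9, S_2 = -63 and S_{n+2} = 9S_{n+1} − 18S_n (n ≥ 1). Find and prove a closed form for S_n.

Claim: S_n = 3^n − 2·6^n.

Base cases: S_1 = -9 and 3^1 − 2·6^1 = -9; S_2 = -63 and 3^2 − 2·6^2 = -63.
Assume S_i = 3^i − 2·6^i for all 1 ≤ i ≤ j, where j ≥ 2.
Then S_{j+1} = 9S_j − 18S_{j−1} = 9·(3^j − 2·6^j) − 18·(3^{j−1} − 2·6^{j−1}) = (9·3 − 18)3^{j−1} − 2·(9·6 − 18)6^{j−1} = 9·3^{j−1} − 72·6^{j−1} = 3^{j+1} − 2·6^{j+1}.
So the formula holds for j+1, and by strong induction S_n = 3^n − 2·6^n for all n ≥ 1.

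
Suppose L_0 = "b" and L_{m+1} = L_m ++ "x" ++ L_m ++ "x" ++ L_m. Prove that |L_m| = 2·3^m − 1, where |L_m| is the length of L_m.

Base case: |L_0| = 1, and 2·3^0 − 1 = 1.
Assume |L_r| = 2·3^r − 1.
Then |L_{r+1}| = 3|L_r| + 2 = 3(2·3^r − 1) + 2 = 2·3^{r+1} − 3 + 2 = 2·3^{r+1} − 1.
By induction, |L_m| = 2·3^m − 1 for all m ≥ 0.

|L_m| = 2·3^m − 1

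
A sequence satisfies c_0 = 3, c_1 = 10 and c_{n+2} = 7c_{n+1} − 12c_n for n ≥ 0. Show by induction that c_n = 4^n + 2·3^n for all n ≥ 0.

Base cases: c_0 = 3 and 4^0 + 2·3^0 = 3; c_1 = 10 and 4^1 + 2·3^1 = 10.
Assume c_i = 4^i + 2·3^i for all 0 ≤ i ≤ j, where j ≥ 1.
Then c_{j+1} = 7c_j − 12c_{j−1} = 7·(4^j + 2·3^j) − 12·(4^{j−1} + 2·3^{j−1}) = (7·4 − 12)4^{j−1} + 2·(7·3 − 12)3^{j−1} = 16·4^{j−1} + 18·3^{j−1} = 4^{j+1} + 2·3^{j+1}.
By strong induction, c_n = 4^n + 2·3^n for all n ≥ 0.

c_n = 4^n + 2·3^n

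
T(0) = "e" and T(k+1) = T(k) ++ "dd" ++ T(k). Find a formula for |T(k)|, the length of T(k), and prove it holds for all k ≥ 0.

Claim: |T(k)| = 3·2^k − 2.

Base case: |T(0)| = 1, and 3·2^0 − 2 = 1.
Assume |T(m)| = 3·2^m − 2.
Then |T(m+1)| = |T(m)| + 2 + |T(m)| = 2|T(m)| + 2 = 2(3·2^m − 2) + 2 = 3·2^{m+1} − 4 + 2 = 3·2^{m+1} − 2.
By induction, |T(k)| = 3·2^k − 2 for all k ≥ 0.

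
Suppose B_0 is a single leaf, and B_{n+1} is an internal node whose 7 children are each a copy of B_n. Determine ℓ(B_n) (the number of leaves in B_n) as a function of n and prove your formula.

Claim: ℓ(B_n) = 7^n.

Base case: ℓ(B_0) = 1, and 7^0 = 1.
Assume ℓ(B_k) = 7^k.
Then ℓ(B_{k+1}) = 7·ℓ(B_k) = 7·7^k = 7^{k+1}.
Hence ℓ(B_n) = 7^n for every n ≥ 0, by induction.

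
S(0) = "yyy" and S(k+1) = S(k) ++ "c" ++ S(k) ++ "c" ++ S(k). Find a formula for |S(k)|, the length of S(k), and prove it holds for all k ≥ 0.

Claim: |S(k)| = 4·3^k − 1.

Base case: |S(0)| = 3, and 4·3^0 − 1 = 3.
Assume |S(j)| = 4·3^j − 1.
Then |S(j+1)| = 3|S(j)| + 2 = 3(4·3^j − 1) + 2 = 4·3^{j+1} − 3 + 2 = 4·3^{j+1} − 1.
Hence |S(k)| = 4·3^k − 1 for every k ≥ 0, by induction.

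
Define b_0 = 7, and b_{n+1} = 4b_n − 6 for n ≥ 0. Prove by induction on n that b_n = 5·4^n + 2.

Base case: b_0 = 7, and 5·4^0 + 2 = 5 + 2 = 7.
Assume b_k = 5·4^k + 2 for some k ≥ 0.
Then b_{k+1} = 4b_k − 6 = 4·(5·4^k + 2) − 6 = 20·4^k + 8 − 6 = 5·4^{k+1} + 2.
Hence b_n = 5·4^n + 2 for every n ≥ 0, by induction.

b_n = 5·4^n + 2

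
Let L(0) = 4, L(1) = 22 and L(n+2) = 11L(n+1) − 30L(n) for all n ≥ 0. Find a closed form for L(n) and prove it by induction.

Claim: L(n) = 2·5^n + 2·6^n.

Base cases: L(0) = 4 and 2·5^0 + 2·6^0 = 4; L(1) = 22 and 2·5^1 + 2·6^1 = 22.
Assume L(i) = 2·5^i + 2·6^i for all 0 ≤ i ≤ j, where j ≥ 1.
Then L(j+1) = 11L(j) − 30L(j−1) = 11·(2·5^j + 2·6^j) − 30·(2·5^{j−1} + 2·6^{j−1}) = 2·(11·5 − 30)5^{j−1} + 2·(11·6 − 30)6^{j−1} = 50·5^{j−1} + 72·6^{j−1} = 2·5^{j+1} + 2·6^{j+1}.
Hence L(n) = 2·5^n + 2·6^n for every n ≥ 0, by strong induction.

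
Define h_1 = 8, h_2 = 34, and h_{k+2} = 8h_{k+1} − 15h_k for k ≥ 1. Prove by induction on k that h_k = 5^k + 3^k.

Base cases: h_1 = 8 and 5^1 + 3^1 = 8; h_2 = 34 and 5^2 + 3^2 = 34.
Assume h_j = 5^j + 3^j for all 1 ≤ j ≤ m, where m ≥ 2.
Then h_{m+1} = 8h_m − 15h_{m−1} = 8·(5^m + 3^m) − 15·(5^{m−1} + 3^{m−1}) = (8·5 − 15)5^{m−1} + (8·3 − 15)3^{m−1} = 25·5^{m−1} + 9·3^{m−1} = 5^{m+1} + 3^{m+1}.
Hence h_k = 5^k + 3^k for every k ≥ 1, by strong induction.

h_k = 5^k + 3^k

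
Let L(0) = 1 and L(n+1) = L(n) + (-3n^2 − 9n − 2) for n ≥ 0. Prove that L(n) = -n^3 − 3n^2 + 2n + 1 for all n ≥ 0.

Base case: L(0) = 1, and -0^3 − 3·0^2 + 2·0 + 1 = 1.
Assume L(j) = -j^3 − 3j^2 + 2j + 1.
Then L(j+1) = L(j) + (-3j^2 − 9j − 2) = (-j^3 − 3j^2 + 2j + 1) + (-3j^2 − 9j − 2) = -j^3 − 6j^2 − 7j − 1,
and -(j+1)^3 − 3·(j+1)^2 + 2·(j+1) + 1 = -j^3 − 6j^2 − 7j − 1.
Hence L(n) = -n^3 − 3n^2 + 2n + 1 for every n ≥ 0, by induction.

L(n) = -n^3 − 3n^2 + 2n + 1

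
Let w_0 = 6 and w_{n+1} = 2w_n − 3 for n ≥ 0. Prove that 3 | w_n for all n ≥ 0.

Base case: w_0 = 6 = 3·2, so 3 | w_0.
Assume 3 | w_r, so w_r = 3t for some integer t.
Then w_{r+1} = 2w_r − 3 = 2·(3t) − 3 = 3(2t − 1), so 3 | w_{r+1}.
Hence 3 | w_n for every n ≥ 0, by induction.

3 | w_n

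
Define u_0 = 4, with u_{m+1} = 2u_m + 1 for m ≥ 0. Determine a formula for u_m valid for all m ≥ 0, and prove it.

Claim: u_m = 5·2^m − 1.

Base case: u_0 = 4, and 5·2^0 − 1 = 5 − 1 = 4.
Assume u_r = 5·2^r − 1 for some r ≥ 0.
Then u_{r+1} = 2u_r + 1 = 2·(5·2^r − 1) + 1 = 10·2^r − 2 + 1 = 5·2^{r+1} − 1.
This completes the inductive step, so u_m = 5·2^m − 1 for all m ≥ 0.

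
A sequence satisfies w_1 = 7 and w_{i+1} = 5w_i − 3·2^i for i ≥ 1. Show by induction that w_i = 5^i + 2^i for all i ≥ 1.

Base case: w_1 = 7, and 5^1 + 2^1 = 5 + 2 = 7.
Assume w_j = 5^j + 2^j for some j ≥ 1.
Then w_{j+1} = 5w_j − 3·2^j = 5·(5^j + 2^j) − 3·2^j = 5^{j+1} + 5·2^j − 3·2^j = 5^{j+1} + 2·2^j = 5^{j+1} + 2^{j+1}.
This completes the inductive step, so w_i = 5^i + 2^i for all i ≥ 1.

w_i = 5^i + 2^i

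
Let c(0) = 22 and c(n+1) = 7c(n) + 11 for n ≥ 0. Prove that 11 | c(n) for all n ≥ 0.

Base case: c(0) = 22 = 11·2, so 11 | c(0).
Assume 11 | c(j), so c(j) = 11t for some integer t.
Then c(j+1) = 7c(j) + 11 = 7·(11t) + 11 = 11(7t + 1), so 11 | c(j+1).
Hence 11 | c(n) for every n ≥ 0, by induction.

11 | c(n)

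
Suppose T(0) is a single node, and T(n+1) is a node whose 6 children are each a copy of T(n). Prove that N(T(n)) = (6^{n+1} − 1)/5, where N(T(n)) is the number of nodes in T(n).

Base case: N(T(0)) = 1, and (6^{0+1} − 1)/5 = 1.
Assume N(T(j)) = (6^{j+1} − 1)/5.
Then N(T(j+1)) = 1 + 6N(T(j)) = 1 + 6·(6^{j+1} − 1)/5 = 1 + (6^{j+2} − 6)/5 = (5 + 6^{j+2} − 6)/5 = (6^{j+2} − 1)/5.
This completes the inductive step, so N(T(n)) = (6^{n+1} − 1)/5 for all n ≥ 0.

N(T(n)) = (6^{n+1} − 1)/5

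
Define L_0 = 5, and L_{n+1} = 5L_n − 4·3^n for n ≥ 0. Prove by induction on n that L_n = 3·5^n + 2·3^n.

Base case: L_0 = 5, and 3·5^0 + 2·3^0 = 3 + 2 = 5.
Assume L_m = 3·5^m + 2·3^m for some m ≥ 0.
Then L_{m+1} = 5L_m − 4·3^m = 5·(3·5^m + 2·3^m) − 4·3^m = 3·5^{m+1} + 10·3^m − 4·3^m = 3·5^{m+1} + 6·3^m = 3·5^{m+1} + 2·3^{m+1}.
This completes the inductive step, so L_n = 3·5^n + 2·3^n for all n ≥ 0.

L_n = 3·5^n + 2·3^n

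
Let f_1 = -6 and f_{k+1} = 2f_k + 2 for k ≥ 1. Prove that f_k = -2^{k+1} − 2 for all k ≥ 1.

Base case: f_1 = -6, and -2^{1+1} − 2 = -4 − 2 = -6.
Assume f_m = -2^{m+1} − 2 for some m ≥ 1.
Then f_{m+1} = 2f_m + 2 = 2·(-2^{m+1} − 2) + 2 = -2^{m+2} − 4 + 2 = -2^{m+2} − 2.
By induction, f_k = -2^{k+1} − 2 for all k ≥ 1.

f_k = -2^{k+1} − 2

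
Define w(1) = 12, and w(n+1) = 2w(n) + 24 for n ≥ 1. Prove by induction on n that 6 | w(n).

Base case: w(1) = 12 = 6·2, so 6 | w(1).
Assume 6 | w(j), so w(j) = 6t for some integer t.
Then w(j+1) = 2w(j) + 24 = 2·(6t) + 24 = 6(2t + 4), so 6 | w(j+1).
By induction, 6 | w(n) for all n ≥ 1.

6 | w(n)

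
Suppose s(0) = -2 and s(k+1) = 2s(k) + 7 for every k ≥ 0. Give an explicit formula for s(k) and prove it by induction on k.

Claim: s(k) = 5·2^k − 7.

Base case: s(0) = -2, and 5·2^0 − 7 = 5 − 7 = -2.
Assume s(j) = 5·2^j − 7 for some j ≥ 0.
Then s(j+1) = 2s(j) + 7 = 2·(5·2^j − 7) + 7 = 10·2^j − 14 + 7 = 5·2^{j+1} − 7.
By induction, s(k) = 5·2^k − 7 for all k ≥ 0.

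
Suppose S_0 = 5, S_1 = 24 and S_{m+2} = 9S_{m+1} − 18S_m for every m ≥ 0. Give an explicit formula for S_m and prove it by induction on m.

Claim: S_m = 3·6^m + 2·3^m.

Base cases: S_0 = 5 and 3·6^0 + 2·3^0 = 5; S_1 = 24 and 3·6^1 + 2·3^1 = 24.
Assume S_j = 3·6^j + 2·3^j for all 0 ≤ j ≤ r, where r ≥ 1.
Then S_{r+1} = 9S_r − 18S_{r−1} = 9·(3·6^r + 2·3^r) − 18·(3·6^{r−1} + 2·3^{r−1}) = 3·(9·6 − 18)6^{r−1} + 2·(9·3 − 18)3^{r−1} = 108·6^{r−1} + 18·3^{r−1} = 3·6^{r+1} + 2·3^{r+1}.
So the formula holds for r+1, and by strong induction S_m = 3·6^m + 2·3^m for all m ≥ 0.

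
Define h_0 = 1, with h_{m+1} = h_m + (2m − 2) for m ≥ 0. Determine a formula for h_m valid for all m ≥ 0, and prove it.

Claim: h_m = m^2 − 3m + 1.

Base case: h_0 = 1, and 0^2 − 3·0 + 1 = 1.
Assume h_k = k^2 − 3k + 1.
Then h_{k+1} = h_k + (2k − 2) = (k^2 − 3k + 1) + (2k − 2) = k^2 − k − 1,
and (k+1)^2 − 3·(k+1) + 1 = k^2 − k − 1.
By induction, h_m = m^2 − 3m + 1 for all m ≥ 0.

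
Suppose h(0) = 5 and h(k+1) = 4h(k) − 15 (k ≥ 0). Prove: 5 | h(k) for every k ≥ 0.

Base case: h(0) = 5 = 5·1, so 5 | h(0).
Assume 5 | h(j), so h(j) = 5t for some integer t.
Then h(j+1) = 4h(j) − 15 = 4·(5t) − 15 = 5(4t − 3), so 5 | h(j+1).
Hence 5 | h(k) for every k ≥ 0, by induction.

5 | h(k)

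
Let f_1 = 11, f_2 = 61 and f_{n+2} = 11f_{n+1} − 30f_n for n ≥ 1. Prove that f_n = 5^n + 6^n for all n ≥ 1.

Base cases: f_1 = 11 and 5^1 + 6^1 = 11; f_2 = 61 and 5^2 + 6^2 = 61.
Assume f_j = 5^j + 6^j for all 1 ≤ j ≤ r, where r ≥ 2.
Then f_{r+1} = 11f_r − 30f_{r−1} = 11·(5^r + 6^r) − 30·(5^{r−1} + 6^{r−1}) = (11·5 − 30)5^{r−1} + (11·6 − 30)6^{r−1} = 25·5^{r−1} + 36·6^{r−1} = 5^{r+1} + 6^{r+1}.
By strong induction, f_n = 5^n + 6^n for all n ≥ 1.

f_n = 5^n + 6^n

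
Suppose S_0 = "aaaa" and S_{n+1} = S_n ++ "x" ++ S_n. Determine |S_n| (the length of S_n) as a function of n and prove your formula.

Claim: |S_n| = 5·2^n − 1.

Base case: |S_0| = 4, and 5·2^0 − 1 = 4.
Assume |S_j| = 5·2^j − 1.
Then |S_{j+1}| = |S_j| + 1 + |S_j| = 2|S_j| + 1 = 2(5·2^j − 1) + 1 = 5·2^{j+1} − 2 + 1 = 5·2^{j+1} − 1.
Hence |S_n| = 5·2^n − 1 for every n ≥ 0, by induction.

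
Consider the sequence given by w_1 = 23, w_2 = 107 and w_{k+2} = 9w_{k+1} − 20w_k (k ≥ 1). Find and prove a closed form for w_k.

Claim: w_k = 3·5^k + 2·4^k.

Base cases: w_1 = 23 and 3·5^1 + 2·4^1 = 23; w_2 = 107 and 3·5^2 + 2·4^2 = 107.
Assume w_i = 3·5^i + 2·4^i for all 1 ≤ i ≤ j, where j ≥ 2.
Then w_{j+1} = 9w_j − 20w_{j−1} = 9·(3·5^j + 2·4^j) − 20·(3·5^{j−1} + 2·4^{j−1}) = 3·(9·5 − 20)5^{j−1} + 2·(9·4 − 20)4^{j−1} = 75·5^{j−1} + 32·4^{j−1} = 3·5^{j+1} + 2·4^{j+1}.
This completes the inductive step, so w_k = 3·5^k + 2·4^k for all k ≥ 1.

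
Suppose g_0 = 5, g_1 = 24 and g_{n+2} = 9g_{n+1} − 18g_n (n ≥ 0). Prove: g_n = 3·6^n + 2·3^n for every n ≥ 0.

Base cases: g_0 = 5 and 3·6^0 + 2·3^0 = 5; g_1 = 24 and 3·6^1 + 2·3^1 = 24.
Assume g_i = 3·6^i + 2·3^i for all 0 ≤ i ≤ j, where j ≥ 1.
Then g_{j+1} = 9g_j − 18g_{j−1} = 9·(3·6^j + 2·3^j) − 18·(3·6^{j−1} + 2·3^{j−1}) = 3·(9·6 − 18)6^{j−1} + 2·(9·3 − 18)3^{j−1} = 108·6^{j−1} + 18·3^{j−1} = 3·6^{j+1} + 2·3^{j+1}.
Hence g_n = 3·6^n + 2·3^n for every n ≥ 0, by strong induction.

g_n = 3·6^n + 2·3^n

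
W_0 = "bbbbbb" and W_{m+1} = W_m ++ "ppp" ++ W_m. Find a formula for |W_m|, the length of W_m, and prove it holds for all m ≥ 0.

Claim: |W_m| = 9·2^m − 3.

Base case: |W_0| = 6, and 9·2^0 − 3 = 6.
Assume |W_r| = 9·2^r − 3.
Then |W_{r+1}| = |W_r| + 3 + |W_r| = 2|W_r| + 3 = 2(9·2^r − 3) + 3 = 9·2^{r+1} − 6 + 3 = 9·2^{r+1} − 3.
This completes the inductive step, so |W_m| = 9·2^m − 3 for all m ≥ 0.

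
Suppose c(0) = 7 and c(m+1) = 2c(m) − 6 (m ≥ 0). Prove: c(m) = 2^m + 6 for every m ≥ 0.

Base case: c(0) = 7, and 2^0 + 6 = 1 + 6 = 7.
Assume c(j) = 2^j + 6 for some j ≥ 0.
Then c(j+1) = 2c(j) − 6 = 2·(2^j + 6) − 6 = 2^{j+1} + 12 − 6 = 2^{j+1} + 6.
So the formula holds for j+1, and by induction c(m) = 2^m + 6 for all m ≥ 0.

c(m) = 2^m + 6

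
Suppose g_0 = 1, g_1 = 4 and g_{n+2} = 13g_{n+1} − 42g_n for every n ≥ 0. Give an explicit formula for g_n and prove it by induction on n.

Claim: g_n = 3·6^n − 2·7^n.

Base cases: g_0 = 1 and 3·6^0 − 2·7^0 = 1; g_1 = 4 and 3·6^1 − 2·7^1 = 4.
Assume g_j = 3·6^j − 2·7^j for all 0 ≤ j ≤ m, where m ≥ 1.
Then g_{m+1} = 13g_m − 42g_{m−1} = 13·(3·6^m − 2·7^m) − 42·(3·6^{m−1} − 2·7^{m−1}) = 3·(13·6 − 42)6^{m−1} − 2·(13·7 − 42)7^{m−1} = 108·6^{m−1} − 98·7^{m−1} = 3·6^{m+1} − 2·7^{m+1}.
This completes the inductive step, so g_n = 3·6^n − 2·7^n for all n ≥ 0.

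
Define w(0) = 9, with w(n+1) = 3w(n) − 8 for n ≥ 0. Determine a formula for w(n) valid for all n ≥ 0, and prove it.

Claim: w(n) = 5·3^n + 4.

Base case: w(0) = 9, and 5·3^0 + 4 = 5 + 4 = 9.
Assume w(r) = 5·3^r + 4 for some r ≥ 0.
Then w(r+1) = 3w(r) − 8 = 3·(5·3^r + 4) − 8 = 15·3^r + 12 − 8 = 5·3^{r+1} + 4.
So the formula holds for r+1, and by induction w(n) = 5·3^n + 4 for all n ≥ 0.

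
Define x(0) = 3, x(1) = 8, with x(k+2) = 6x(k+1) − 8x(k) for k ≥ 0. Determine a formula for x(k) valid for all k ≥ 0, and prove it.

Claim: x(k) = 4^k + 2·2^k.

Base cases: x(0) = 3 and 4^0 + 2·2^0 = 3; x(1) = 8 and 4^1 + 2·2^1 = 8.
Assume x(i) = 4^i + 2·2^i for all 0 ≤ i ≤ j, where j ≥ 1.
Then x(j+1) = 6x(j) − 8x(j−1) = 6·(4^j + 2·2^j) − 8·(4^{j−1} + 2·2^{j−1}) = (6·4 − 8)4^{j−1} + 2·(6·2 − 8)2^{j−1} = 16·4^{j−1} + 8·2^{j−1} = 4^{j+1} + 2·2^{j+1}.
So the formula holds for j+1, and by strong induction x(k) = 4^k + 2·2^k for all k ≥ 0.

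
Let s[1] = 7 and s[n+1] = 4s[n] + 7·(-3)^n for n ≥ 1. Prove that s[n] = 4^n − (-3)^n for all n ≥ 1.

Base case: s[1] = 7, and 4^1 − (-3)^1 = 4 + 3 = 7.
Assume s[m] = 4^m − (-3)^m for some m ≥ 1.
Then s[m+1] = 4s[m] + 7·(-3)^m = 4·(4^m − (-3)^m) + 7·(-3)^m = 4^{m+1} − 4·(-3)^m + 7·(-3)^m = 4^{m+1} + 3·(-3)^m = 4^{m+1} − (-3)^{m+1}.
Hence s[n] = 4^n − (-3)^n for every n ≥ 1, by induction.

s[n] = 4^n − (-3)^n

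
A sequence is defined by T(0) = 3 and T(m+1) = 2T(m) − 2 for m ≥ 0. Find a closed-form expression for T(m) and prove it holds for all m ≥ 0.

Claim: T(m) = 2^m + 2.

Base case: T(0) = 3, and 2^0 + 2 = 1 + 2 = 3.
Assume T(j) = 2^j + 2 for some j ≥ 0.
Then T(j+1) = 2T(j) − 2 = 2·(2^j + 2) − 2 = 2^{j+1} + 4 − 2 = 2^{j+1} + 2.
So the formula holds for j+1, and by induction T(m) = 2^m + 2 for all m ≥ 0.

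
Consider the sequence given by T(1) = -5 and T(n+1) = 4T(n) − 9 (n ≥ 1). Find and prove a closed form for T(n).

Claim: T(n) = -2·4^n + 3.

Base case: T(1) = -5, and -2·4^1 + 3 = -8 + 3 = -5.
Assume T(j) = -2·4^j + 3 for some j ≥ 1.
Then T(j+1) = 4T(j) − 9 = 4·(-2·4^j + 3) − 9 = -8·4^j + 12 − 9 = -2·4^{j+1} + 3.
So the formula holds for j+1, and by induction T(n) = -2·4^n + 3 for all n ≥ 1.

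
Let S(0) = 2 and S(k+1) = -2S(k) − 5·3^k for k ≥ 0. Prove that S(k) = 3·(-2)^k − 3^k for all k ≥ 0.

Base case: S(0) = 2, and 3·(-2)^0 − 3^0 = 3 − 1 = 2.
Assume S(r) = 3·(-2)^r − 3^r for some r ≥ 0.
Then S(r+1) = -2S(r) − 5·3^r = -2·(3·(-2)^r − 3^r) − 5·3^r = 3·(-2)^{r+1} + 2·3^r − 5·3^r = 3·(-2)^{r+1} − 3·3^r = 3·(-2)^{r+1} − 3^{r+1}.
This completes the inductive step, so S(k) = 3·(-2)^k − 3^k for all k ≥ 0.

S(k) = 3·(-2)^k − 3^k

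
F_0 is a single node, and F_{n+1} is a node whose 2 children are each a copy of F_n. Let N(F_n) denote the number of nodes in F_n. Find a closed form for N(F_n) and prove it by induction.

Claim: N(F_n) = 2^{n+1} − 1.

Base case: N(F_0) = 1, and 2^{0+1} − 1 = 1.
Assume N(F_r) = 2^{r+1} − 1.
Then N(F_{r+1}) = 1 + 2N(F_r) = 1 + 2(2^{r+1} − 1) = 2^{r+2} − 2 + 1 = 2^{r+2} − 1.
So the formula holds for r+1, and by induction N(F_n) = 2^{n+1} − 1 for all n ≥ 0.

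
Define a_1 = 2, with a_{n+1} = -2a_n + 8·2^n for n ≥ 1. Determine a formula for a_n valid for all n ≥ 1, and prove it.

Claim: a_n = (-2)^n + 2·2^n.

Base case: a_1 = 2, and (-2)^1 + 2·2^1 = -2 + 4 = 2.
Assume a_m = (-2)^m + 2·2^m for some m ≥ 1.
Then a_{m+1} = -2a_m + 8·2^m = -2·((-2)^m + 2·2^m) + 8·2^m = (-2)^{m+1} − 4·2^m + 8·2^m = (-2)^{m+1} + 4·2^m = (-2)^{m+1} + 2·2^{m+1}.
So the formula holds for m+1, and by induction a_n = (-2)^n + 2·2^n for all n ≥ 1.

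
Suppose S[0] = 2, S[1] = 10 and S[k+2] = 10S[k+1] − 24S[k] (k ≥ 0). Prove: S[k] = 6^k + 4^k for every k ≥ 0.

Base cases: S[0] = 2 and 6^0 + 4^0 = 2; S[1] = 10 and 6^1 + 4^1 = 10.
Assume S[j] = 6^j + 4^j for all 0 ≤ j ≤ r, where r ≥ 1.
Then S[r+1] = 10S[r] − 24S[r−1] = 10·(6^r + 4^r) − 24·(6^{r−1} + 4^{r−1}) = (10·6 − 24)6^{r−1} + (10·4 − 24)4^{r−1} = 36·6^{r−1} + 16·4^{r−1} = 6^{r+1} + 4^{r+1}.
Hence S[k] = 6^k + 4^k for every k ≥ 0, by strong induction.

S[k] = 6^k + 4^k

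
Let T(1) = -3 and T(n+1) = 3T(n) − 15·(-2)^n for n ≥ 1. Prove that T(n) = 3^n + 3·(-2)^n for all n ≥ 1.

Base case: T(1) = -3, and 3^1 + 3·(-2)^1 = 3 − 6 = -3.
Assume T(m) = 3^m + 3·(-2)^m for some m ≥ 1.
Then T(m+1) = 3T(m) − 15·(-2)^m = 3·(3^m + 3·(-2)^m) − 15·(-2)^m = 3^{m+1} + 9·(-2)^m − 15·(-2)^m = 3^{m+1} − 6·(-2)^m = 3^{m+1} + 3·(-2)^{m+1}.
This completes the inductive step, so T(n) = 3^n + 3·(-2)^n for all n ≥ 1.

T(n) = 3^n + 3·(-2)^n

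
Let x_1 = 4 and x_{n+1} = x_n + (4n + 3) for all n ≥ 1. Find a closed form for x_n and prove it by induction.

Claim: x_n = 2n^2 + n + 1.

Base case: x_1 = 4, and 2·1^2 + 1 + 1 = 4.
Assume x_j = 2j^2 + j + 1.
Then x_{j+1} = x_j + (4j + 3) = (2j^2 + j + 1) + (4j + 3) = 2j^2 + 5j + 4,
and 2·(j+1)^2 + (j+1) + 1 = 2j^2 + 5j + 4.
By induction, x_n = 2n^2 + n + 1 for all n ≥ 1.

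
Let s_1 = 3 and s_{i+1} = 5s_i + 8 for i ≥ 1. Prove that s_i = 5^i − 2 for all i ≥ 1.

Base case: s_1 = 3, and 5^1 − 2 = 5 − 2 = 3.
Assume s_j = 5^j − 2 for some j ≥ 1.
Then s_{j+1} = 5s_j + 8 = 5·(5^j − 2) + 8 = 5^{j+1} − 10 + 8 = 5^{j+1} − 2.
This completes the inductive step, so s_i = 5^i − 2 for all i ≥ 1.

s_i = 5^i − 2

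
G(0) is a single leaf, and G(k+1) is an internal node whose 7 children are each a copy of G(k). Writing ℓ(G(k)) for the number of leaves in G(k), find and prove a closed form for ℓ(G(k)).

Claim: ℓ(G(k)) = 7^k.

Base case: ℓ(G(0)) = 1, and 7^0 = 1.
Assume ℓ(G(j)) = 7^j.
Then ℓ(G(j+1)) = 7·ℓ(G(j)) = 7·7^j = 7^{j+1}.
This completes the inductive step, so ℓ(G(k)) = 7^k for all k ≥ 0.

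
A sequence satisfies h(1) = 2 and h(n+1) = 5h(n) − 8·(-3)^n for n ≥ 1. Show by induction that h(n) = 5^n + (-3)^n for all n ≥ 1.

Base case: h(1) = 2, and 5^1 + (-3)^1 = 5 − 3 = 2.
Assume h(r) = 5^r + (-3)^r for some r ≥ 1.
Then h(r+1) = 5h(r) − 8·(-3)^r = 5·(5^r + (-3)^r) − 8·(-3)^r = 5^{r+1} + 5·(-3)^r − 8·(-3)^r = 5^{r+1} − 3·(-3)^r = 5^{r+1} + (-3)^{r+1}.
Hence h(n) = 5^n + (-3)^n for every n ≥ 1, by induction.

h(n) = 5^n + (-3)^n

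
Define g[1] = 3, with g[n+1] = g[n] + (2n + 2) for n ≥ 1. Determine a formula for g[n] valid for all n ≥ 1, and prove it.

Claim: g[n] = n^2 + n + 1.

Base case: g[1] = 3, and 1^2 + 1 + 1 = 3.
Assume g[r] = r^2 + r + 1.
Then g[r+1] = g[r] + (2r + 2) = (r^2 + r + 1) + (2r + 2) = r^2 + 3r + 3,
and (r+1)^2 + (r+1) + 1 = r^2 + 3r + 3.
Hence g[n] = n^2 + n + 1 for every n ≥ 1, by induction.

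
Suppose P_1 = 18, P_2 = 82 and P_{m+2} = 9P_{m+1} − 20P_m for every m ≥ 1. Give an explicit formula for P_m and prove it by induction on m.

Claim: P_m = 2·5^m + 2·4^m.

Base cases: P_1 = 18 and 2·5^1 + 2·4^1 = 18; P_2 = 82 and 2·5^2 + 2·4^2 = 82.
Assume P_j = 2·5^j + 2·4^j for all 1 ≤ j ≤ k, where k ≥ 2.
Then P_{k+1} = 9P_k − 20P_{k−1} = 9·(2·5^k + 2·4^k) − 20·(2·5^{k−1} + 2·4^{k−1}) = 2·(9·5 − 20)5^{k−1} + 2·(9·4 − 20)4^{k−1} = 50·5^{k−1} + 32·4^{k−1} = 2·5^{k+1} + 2·4^{k+1}.
Hence P_m = 2·5^m + 2·4^m for every m ≥ 1, by strong induction.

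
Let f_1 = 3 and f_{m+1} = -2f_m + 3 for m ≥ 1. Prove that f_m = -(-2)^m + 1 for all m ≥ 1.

Base case: f_1 = 3, and -(-2)^1 + 1 = 2 + 1 = 3.
Assume f_j = -(-2)^j + 1 for some j ≥ 1.
Then f_{j+1} = -2f_j + 3 = -2·(-(-2)^j + 1) + 3 = 2·(-2)^j − 2 + 3 = -(-2)^{j+1} + 1.
This completes the inductive step, so f_m = -(-2)^m + 1 for all m ≥ 1.

f_m = -(-2)^m + 1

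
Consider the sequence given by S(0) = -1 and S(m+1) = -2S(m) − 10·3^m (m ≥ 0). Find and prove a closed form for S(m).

Claim: S(m) = (-2)^m − 2·3^m.

Base case: S(0) = -1, and (-2)^0 − 2·3^0 = 1 − 2 = -1.
Assume S(j) = (-2)^j − 2·3^j for some j ≥ 0.
Then S(j+1) = -2S(j) − 10·3^j = -2·((-2)^j − 2·3^j) − 10·3^j = (-2)^{j+1} + 4·3^j − 10·3^j = (-2)^{j+1} − 6·3^j = (-2)^{j+1} − 2·3^{j+1}.
This completes the inductive step, so S(m) = (-2)^m − 2·3^m for all m ≥ 0.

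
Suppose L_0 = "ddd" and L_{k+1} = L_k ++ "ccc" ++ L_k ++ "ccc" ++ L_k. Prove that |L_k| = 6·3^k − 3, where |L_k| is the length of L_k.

Base case: |L_0| = 3, and 6·3^0 − 3 = 3.
Assume |L_j| = 6·3^j − 3.
Then |L_{j+1}| = 3|L_j| + 6 = 3(6·3^j − 3) + 6 = 6·3^{j+1} − 9 + 6 = 6·3^{j+1} − 3.
Hence |L_k| = 6·3^k − 3 for every k ≥ 0, by induction.

|L_k| = 6·3^k − 3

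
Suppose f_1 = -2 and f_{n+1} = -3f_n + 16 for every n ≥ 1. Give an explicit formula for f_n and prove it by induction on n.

Claim: f_n = 2·(-3)^n + 4.

Base case: f_1 = -2, and 2·(-3)^1 + 4 = -6 + 4 = -2.
Assume f_m = 2·(-3)^m + 4 for some m ≥ 1.
Then f_{m+1} = -3f_m + 16 = -3·(2·(-3)^m + 4) + 16 = -6·(-3)^m − 12 + 16 = 2·(-3)^{m+1} + 4.
So the formula holds for m+1, and by induction f_n = 2·(-3)^n + 4 for all n ≥ 1.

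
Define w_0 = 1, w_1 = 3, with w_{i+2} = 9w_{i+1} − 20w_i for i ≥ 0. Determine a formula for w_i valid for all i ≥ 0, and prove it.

Claim: w_i = 2·4^i − 5^i.

Base cases: w_0 = 1 and 2·4^0 − 5^0 = 1; w_1 = 3 and 2·4^1 − 5^1 = 3.
Assume w_j = 2·4^j − 5^j for all 0 ≤ j ≤ k, where k ≥ 1.
Then w_{k+1} = 9w_k − 20w_{k−1} = 9·(2·4^k − 5^k) − 20·(2·4^{k−1} − 5^{k−1}) = 2·(9·4 − 20)4^{k−1} − (9·5 − 20)5^{k−1} = 32·4^{k−1} − 25·5^{k−1} = 2·4^{k+1} − 5^{k+1}.
By strong induction, w_i = 2·4^i − 5^i for all i ≥ 0.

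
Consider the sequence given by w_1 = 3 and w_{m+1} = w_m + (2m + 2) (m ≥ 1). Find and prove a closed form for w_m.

Claim: w_m = m^2 + m + 1.

Base case: w_1 = 3, and 1^2 + 1 + 1 = 3.
Assume w_k = k^2 + k + 1.
Then w_{k+1} = w_k + (2k + 2) = (k^2 + k + 1) + (2k + 2) = k^2 + 3k + 3,
and (k+1)^2 + (k+1) + 1 = k^2 + 3k + 3.
Hence w_m = m^2 + m + 1 for every m ≥ 1, by induction.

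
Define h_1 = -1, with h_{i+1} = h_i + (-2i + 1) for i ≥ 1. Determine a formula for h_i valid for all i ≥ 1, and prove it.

Claim: h_i = -i^2 + 2i − 2.

Base case: h_1 = -1, and -1^2 + 2·1 − 2 = -1.
Assume h_k = -k^2 + 2k − 2.
Then h_{k+1} = h_k + (-2k + 1) = (-k^2 + 2k − 2) + (-2k + 1) = -k^2 − 1,
and -(k+1)^2 + 2·(k+1) − 2 = -k^2 − 1.
This completes the inductive step, so h_i = -i^2 + 2i − 2 for all i ≥ 1.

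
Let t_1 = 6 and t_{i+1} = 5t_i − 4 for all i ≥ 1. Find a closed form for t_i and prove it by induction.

Claim: t_i = 5^i + 1.

Base case: t_1 = 6, and 5^1 + 1 = 5 + 1 = 6.
Assume t_k = 5^k + 1 for some k ≥ 1.
Then t_{k+1} = 5t_k − 4 = 5·(5^k + 1) − 4 = 5^{k+1} + 5 − 4 = 5^{k+1} + 1.
This completes the inductive step, so t_i = 5^i + 1 for all i ≥ 1.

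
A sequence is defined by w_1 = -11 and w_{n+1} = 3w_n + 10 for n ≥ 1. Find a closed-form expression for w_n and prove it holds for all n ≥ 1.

Claim: w_n = -2·3^n − 5.

Base case: w_1 = -11, and -2·3^1 − 5 = -6 − 5 = -11.
Assume w_k = -2·3^k − 5 for some k ≥ 1.
Then w_{k+1} = 3w_k + 10 = 3·(-2·3^k − 5) + 10 = -6·3^k − 15 + 10 = -2·3^{k+1} − 5.
So the formula holds for k+1, and by induction w_n = -2·3^n − 5 for all n ≥ 1.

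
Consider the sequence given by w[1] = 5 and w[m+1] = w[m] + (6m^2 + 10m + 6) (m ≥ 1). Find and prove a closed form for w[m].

Claim: w[m] = 2m^3 + 2m^2 + 2m − 1.

Base case: w[1] = 5, and 2·1^3 + 2·1^2 + 2·1 − 1 = 5.
Assume w[j] = 2j^3 + 2j^2 + 2j − 1.
Then w[j+1] = w[j] + (6j^2 + 10j + 6) = (2j^3 + 2j^2 + 2j − 1) + (6j^2 + 10j + 6) = 2j^3 + 8j^2 + 12j + 5,
and 2·(j+1)^3 + 2·(j+1)^2 + 2·(j+1) − 1 = 2j^3 + 8j^2 + 12j + 5.
Hence w[m] = 2m^3 + 2m^2 + 2m − 1 for every m ≥ 1, by induction.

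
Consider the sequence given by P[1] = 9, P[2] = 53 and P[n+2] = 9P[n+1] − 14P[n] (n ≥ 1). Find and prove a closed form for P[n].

Claim: P[n] = 2^n + 7^n.

Base cases: P[1] = 9 and 2^1 + 7^1 = 9; P[2] = 53 and 2^2 + 7^2 = 53.
Assume P[j] = 2^j + 7^j for all 1 ≤ j ≤ k, where k ≥ 2.
Then P[k+1] = 9P[k] − 14P[k−1] = 9·(2^k + 7^k) − 14·(2^{k−1} + 7^{k−1}) = (9·2 − 14)2^{k−1} + (9·7 − 14)7^{k−1} = 4·2^{k−1} + 49·7^{k−1} = 2^{k+1} + 7^{k+1}.
This completes the inductive step, so P[n] = 2^n + 7^n for all n ≥ 1.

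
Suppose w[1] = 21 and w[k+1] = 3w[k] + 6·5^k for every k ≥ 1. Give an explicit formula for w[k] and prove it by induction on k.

Claim: w[k] = 2·3^k + 3·5^k.

Base case: w[1] = 21, and 2·3^1 + 3·5^1 = 6 + 15 = 21.
Assume w[r] = 2·3^r + 3·5^r for some r ≥ 1.
Then w[r+1] = 3w[r] + 6·5^r = 3·(2·3^r + 3·5^r) + 6·5^r = 2·3^{r+1} + 9·5^r + 6·5^r = 2·3^{r+1} + 15·5^r = 2·3^{r+1} + 3·5^{r+1}.
By induction, w[k] = 2·3^k + 3·5^k for all k ≥ 1.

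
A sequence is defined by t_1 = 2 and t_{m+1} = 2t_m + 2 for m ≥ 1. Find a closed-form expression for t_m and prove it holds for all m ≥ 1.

Claim: t_m = 2^{m+1} − 2.

Base case: t_1 = 2, and 2^{1+1} − 2 = 4 − 2 = 2.
Assume t_j = 2^{j+1} − 2 for some j ≥ 1.
Then t_{j+1} = 2t_j + 2 = 2·(2^{j+1} − 2) + 2 = 2^{j+2} − 4 + 2 = 2^{j+2} − 2.
This completes the inductive step, so t_m = 2^{m+1} − 2 for all m ≥ 1.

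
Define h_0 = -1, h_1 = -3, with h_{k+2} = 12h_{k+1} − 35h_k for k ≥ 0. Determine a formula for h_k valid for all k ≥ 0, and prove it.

Claim: h_k = 7^k − 2·5^k.

Base cases: h_0 = -1 and 7^0 − 2·5^0 = -1; h_1 = -3 and 7^1 − 2·5^1 = -3.
Assume h_j = 7^j − 2·5^j for all 0 ≤ j ≤ m, where m ≥ 1.
Then h_{m+1} = 12h_m − 35h_{m−1} = 12·(7^m − 2·5^m) − 35·(7^{m−1} − 2·5^{m−1}) = (12·7 − 35)7^{m−1} − 2·(12·5 − 35)5^{m−1} = 49·7^{m−1} − 50·5^{m−1} = 7^{m+1} − 2·5^{m+1}.
By strong induction, h_k = 7^k − 2·5^k for all k ≥ 0.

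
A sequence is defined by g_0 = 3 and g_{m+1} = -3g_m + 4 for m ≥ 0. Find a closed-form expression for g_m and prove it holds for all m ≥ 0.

Claim: g_m = 2·(-3)^m + 1.

Base case: g_0 = 3, and 2·(-3)^0 + 1 = 2 + 1 = 3.
Assume g_r = 2·(-3)^r + 1 for some r ≥ 0.
Then g_{r+1} = -3g_r + 4 = -3·(2·(-3)^r + 1) + 4 = -6·(-3)^r − 3 + 4 = 2·(-3)^{r+1} + 1.
Hence g_m = 2·(-3)^m + 1 for every m ≥ 0, by induction.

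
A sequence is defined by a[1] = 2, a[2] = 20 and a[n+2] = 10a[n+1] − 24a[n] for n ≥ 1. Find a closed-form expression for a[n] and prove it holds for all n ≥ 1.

Claim: a[n] = 6^n − 4^n.

Base cases: a[1] = 2 and 6^1 − 4^1 = 2; a[2] = 20 and 6^2 − 4^2 = 20.
Assume a[j] = 6^j − 4^j for all 1 ≤ j ≤ k, where k ≥ 2.
Then a[k+1] = 10a[k] − 24a[k−1] = 10·(6^k − 4^k) − 24·(6^{k−1} − 4^{k−1}) = (10·6 − 24)6^{k−1} − (10·4 − 24)4^{k−1} = 36·6^{k−1} − 16·4^{k−1} = 6^{k+1} − 4^{k+1}.
By strong induction, a[n] = 6^n − 4^n for all n ≥ 1.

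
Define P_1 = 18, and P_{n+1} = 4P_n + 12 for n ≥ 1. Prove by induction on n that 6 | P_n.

Base case: P_1 = 18 = 6·3, so 6 | P_1.
Assume 6 | P_k, so P_k = 6t for some integer t.
Then P_{k+1} = 4P_k + 12 = 4·(6t) + 12 = 6(4t + 2), so 6 | P_{k+1}.
This completes the inductive step, so 6 | P_n for all n ≥ 1.

6 | P_n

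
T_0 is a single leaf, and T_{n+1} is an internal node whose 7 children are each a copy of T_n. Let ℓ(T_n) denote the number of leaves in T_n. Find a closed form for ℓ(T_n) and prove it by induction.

Claim: ℓ(T_n) = 7^n.

Base case: ℓ(T_0) = 1, and 7^0 = 1.
Assume ℓ(T_k) = 7^k.
Then ℓ(T_{k+1}) = 7·ℓ(T_k) = 7·7^k = 7^{k+1}.
So the formula holds for k+1, and by induction ℓ(T_n) = 7^n for all n ≥ 0.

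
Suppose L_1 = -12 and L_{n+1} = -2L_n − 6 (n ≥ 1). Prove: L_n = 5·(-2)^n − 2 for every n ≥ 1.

Base case: L_1 = -12, and 5·(-2)^1 − 2 = -10 − 2 = -12.
Assume L_j = 5·(-2)^j − 2 for some j ≥ 1.
Then L_{j+1} = -2L_j − 6 = -2·(5·(-2)^j − 2) − 6 = -10·(-2)^j + 4 − 6 = 5·(-2)^{j+1} − 2.
Hence L_n = 5·(-2)^n − 2 for every n ≥ 1, by induction.

L_n = 5·(-2)^n − 2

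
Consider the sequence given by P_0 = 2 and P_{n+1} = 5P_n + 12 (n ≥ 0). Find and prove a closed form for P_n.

Claim: P_n = 5^{n+1} − 3.

Base case: P_0 = 2, and 5^{0+1} − 3 = 5 − 3 = 2.
Assume P_j = 5^{j+1} − 3 for some j ≥ 0.
Then P_{j+1} = 5P_j + 12 = 5·(5^{j+1} − 3) + 12 = 5^{j+2} − 15 + 12 = 5^{j+2} − 3.
So the formula holds for j+1, and by induction P_n = 5^{n+1} − 3 for all n ≥ 0.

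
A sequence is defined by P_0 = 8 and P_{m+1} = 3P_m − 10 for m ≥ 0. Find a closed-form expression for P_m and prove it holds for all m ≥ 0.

Claim: P_m = 3^{m+1} + 5.

Base case: P_0 = 8, and 3^{0+1} + 5 = 3 + 5 = 8.
Assume P_r = 3^{r+1} + 5 for some r ≥ 0.
Then P_{r+1} = 3P_r − 10 = 3·(3^{r+1} + 5) − 10 = 3^{r+2} + 15 − 10 = 3^{r+2} + 5.
So the formula holds for r+1, and by induction P_m = 3^{m+1} + 5 for all m ≥ 0.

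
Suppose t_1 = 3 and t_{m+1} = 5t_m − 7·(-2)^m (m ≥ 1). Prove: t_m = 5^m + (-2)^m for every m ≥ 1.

Base case: t_1 = 3, and 5^1 + (-2)^1 = 5 − 2 = 3.
Assume t_r = 5^r + (-2)^r for some r ≥ 1.
Then t_{r+1} = 5t_r − 7·(-2)^r = 5·(5^r + (-2)^r) − 7·(-2)^r = 5^{r+1} + 5·(-2)^r − 7·(-2)^r = 5^{r+1} − 2·(-2)^r = 5^{r+1} + (-2)^{r+1}.
Hence t_m = 5^m + (-2)^m for every m ≥ 1, by induction.

t_m = 5^m + (-2)^m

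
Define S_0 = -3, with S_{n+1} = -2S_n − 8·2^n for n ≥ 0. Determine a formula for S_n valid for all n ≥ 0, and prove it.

Claim: S_n = -(-2)^n − 2·2^n.

Base case: S_0 = -3, and -(-2)^0 − 2·2^0 = -1 − 2 = -3.
Assume S_r = -(-2)^r − 2·2^r for some r ≥ 0.
Then S_{r+1} = -2S_r − 8·2^r = -2·(-(-2)^r − 2·2^r) − 8·2^r = -(-2)^{r+1} + 4·2^r − 8·2^r = -(-2)^{r+1} − 4·2^r = -(-2)^{r+1} − 2·2^{r+1}.
By induction, S_n = -(-2)^n − 2·2^n for all n ≥ 0.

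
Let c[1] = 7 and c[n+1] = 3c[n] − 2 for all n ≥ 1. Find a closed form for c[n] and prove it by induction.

Claim: c[n] = 2·3^n + 1.

Base case: c[1] = 7, and 2·3^1 + 1 = 6 + 1 = 7.
Assume c[j] = 2·3^j + 1 for some j ≥ 1.
Then c[j+1] = 3c[j] − 2 = 3·(2·3^j + 1) − 2 = 6·3^j + 3 − 2 = 2·3^{j+1} + 1.
By induction, c[n] = 2·3^n + 1 for all n ≥ 1.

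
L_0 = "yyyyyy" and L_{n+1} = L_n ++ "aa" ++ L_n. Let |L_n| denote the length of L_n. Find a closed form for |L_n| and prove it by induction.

Claim: |L_n| = 2^{n+3} − 2.

Base case: |L_0| = 6, and 2^{0+3} − 2 = 6.
Assume |L_m| = 2^{m+3} − 2.
Then |L_{m+1}| = |L_m| + 2 + |L_m| = 2|L_m| + 2 = 2(2^{m+3} − 2) + 2 = 2^{m+1+3} − 4 + 2 = 2^{m+1+3} − 2.
By induction, |L_n| = 2^{n+3} − 2 for all n ≥ 0.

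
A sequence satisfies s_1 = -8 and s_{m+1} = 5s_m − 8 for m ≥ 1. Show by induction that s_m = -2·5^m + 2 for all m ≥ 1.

Base case: s_1 = -8, and -2·5^1 + 2 = -10 + 2 = -8.
Assume s_k = -2·5^k + 2 for some k ≥ 1.
Then s_{k+1} = 5s_k − 8 = 5·(-2·5^k + 2) − 8 = -10·5^k + 10 − 8 = -2·5^{k+1} + 2.
Hence s_m = -2·5^m + 2 for every m ≥ 1, by induction.

s_m = -2·5^m + 2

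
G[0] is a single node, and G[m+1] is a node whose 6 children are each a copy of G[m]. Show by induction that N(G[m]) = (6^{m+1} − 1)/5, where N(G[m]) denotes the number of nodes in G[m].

Base case: N(G[0]) = 1, and (6^{0+1} − 1)/5 = 1.
Assume N(G[j]) = (6^{j+1} − 1)/5.
Then N(G[j+1]) = 1 + 6N(G[j]) = 1 + 6·(6^{j+1} − 1)/5 = 1 + (6^{j+2} − 6)/5 = (5 + 6^{j+2} − 6)/5 = (6^{j+2} − 1)/5.
This completes the inductive step, so N(G[m]) = (6^{m+1} − 1)/5 for all m ≥ 0.

N(G[m]) = (6^{m+1} − 1)/5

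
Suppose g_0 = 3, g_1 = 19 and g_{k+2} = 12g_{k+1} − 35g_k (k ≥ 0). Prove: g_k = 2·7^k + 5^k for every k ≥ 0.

Base cases: g_0 = 3 and 2·7^0 + 5^0 = 3; g_1 = 19 and 2·7^1 + 5^1 = 19.
Assume g_j = 2·7^j + 5^j for all 0 ≤ j ≤ m, where m ≥ 1.
Then g_{m+1} = 12g_m − 35g_{m−1} = 12·(2·7^m + 5^m) − 35·(2·7^{m−1} + 5^{m−1}) = 2·(12·7 − 35)7^{m−1} + (12·5 − 35)5^{m−1} = 98·7^{m−1} + 25·5^{m−1} = 2·7^{m+1} + 5^{m+1}.
By strong induction, g_k = 2·7^k + 5^k for all k ≥ 0.

g_k = 2·7^k + 5^k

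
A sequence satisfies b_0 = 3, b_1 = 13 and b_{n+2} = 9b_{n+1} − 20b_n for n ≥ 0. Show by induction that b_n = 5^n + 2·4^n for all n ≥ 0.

Base cases: b_0 = 3 and 5^0 + 2·4^0 = 3; b_1 = 13 and 5^1 + 2·4^1 = 13.
Assume b_j = 5^j + 2·4^j for all 0 ≤ j ≤ r, where r ≥ 1.
Then b_{r+1} = 9b_r − 20b_{r−1} = 9·(5^r + 2·4^r) − 20·(5^{r−1} + 2·4^{r−1}) = (9·5 − 20)5^{r−1} + 2·(9·4 − 20)4^{r−1} = 25·5^{r−1} + 32·4^{r−1} = 5^{r+1} + 2·4^{r+1}.
This completes the inductive step, so b_n = 5^n + 2·4^n for all n ≥ 0.

b_n = 5^n + 2·4^n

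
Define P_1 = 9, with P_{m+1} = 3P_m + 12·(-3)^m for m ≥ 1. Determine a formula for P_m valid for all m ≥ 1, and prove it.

Claim: P_m = 3^m − 2·(-3)^m.

Base case: P_1 = 9, and 3^1 − 2·(-3)^1 = 3 + 6 = 9.
Assume P_k = 3^k − 2·(-3)^k for some k ≥ 1.
Then P_{k+1} = 3P_k + 12·(-3)^k = 3·(3^k − 2·(-3)^k) + 12·(-3)^k = 3^{k+1} − 6·(-3)^k + 12·(-3)^k = 3^{k+1} + 6·(-3)^k = 3^{k+1} − 2·(-3)^{k+1}.
Hence P_m = 3^m − 2·(-3)^m for every m ≥ 1, by induction.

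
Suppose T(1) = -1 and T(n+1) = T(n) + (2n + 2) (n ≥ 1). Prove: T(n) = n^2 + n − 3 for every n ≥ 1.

Base case: T(1) = -1, and 1^2 + 1 − 3 = -1.
Assume T(k) = k^2 + k − 3.
Then T(k+1) = T(k) + (2k + 2) = (k^2 + k − 3) + (2k + 2) = k^2 + 3k − 1,
and (k+1)^2 + (k+1) − 3 = k^2 + 3k − 1.
By induction, T(n) = n^2 + n − 3 for all n ≥ 1.

T(n) = n^2 + n − 3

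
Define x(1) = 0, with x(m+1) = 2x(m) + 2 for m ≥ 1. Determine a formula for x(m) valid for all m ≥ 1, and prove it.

Claim: x(m) = 2^m − 2.

Base case: x(1) = 0, and 2^1 − 2 = 2 − 2 = 0.
Assume x(r) = 2^r − 2 for some r ≥ 1.
Then x(r+1) = 2x(r) + 2 = 2·(2^r − 2) + 2 = 2^{r+1} − 4 + 2 = 2^{r+1} − 2.
This completes the inductive step, so x(m) = 2^m − 2 for all m ≥ 1.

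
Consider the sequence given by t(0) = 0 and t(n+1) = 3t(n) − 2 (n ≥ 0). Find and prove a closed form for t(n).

Claim: t(n) = -3^n + 1.

Base case: t(0) = 0, and -3^0 + 1 = -1 + 1 = 0.
Assume t(r) = -3^r + 1 for some r ≥ 0.
Then t(r+1) = 3t(r) − 2 = 3·(-3^r + 1) − 2 = -3^{r+1} + 3 − 2 = -3^{r+1} + 1.
This completes the inductive step, so t(n) = -3^n + 1 for all n ≥ 0.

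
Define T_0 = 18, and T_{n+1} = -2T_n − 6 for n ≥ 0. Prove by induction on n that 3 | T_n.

Base case: T_0 = 18 = 3·6, so 3 | T_0.
Assume 3 | T_k, so T_k = 3t for some integer t.
Then T_{k+1} = -2T_k − 6 = -2·(3t) − 6 = 3(-2t − 2), so 3 | T_{k+1}.
Hence 3 | T_n for every n ≥ 0, by induction.

3 | T_n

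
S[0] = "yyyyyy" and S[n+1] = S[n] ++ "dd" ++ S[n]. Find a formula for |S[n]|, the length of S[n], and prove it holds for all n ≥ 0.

Claim: |S[n]| = 2^{n+3} − 2.

Base case: |S[0]| = 6, and 2^{0+3} − 2 = 6.
Assume |S[m]| = 2^{m+3} − 2.
Then |S[m+1]| = |S[m]| + 2 + |S[m]| = 2|S[m]| + 2 = 2(2^{m+3} − 2) + 2 = 2^{m+1+3} − 4 + 2 = 2^{m+1+3} − 2.
By induction, |S[n]| = 2^{n+3} − 2 for all n ≥ 0.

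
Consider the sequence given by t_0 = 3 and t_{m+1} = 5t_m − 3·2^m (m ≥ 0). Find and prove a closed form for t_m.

Claim: t_m = 2·5^m + 2^m.

Base case: t_0 = 3, and 2·5^0 + 2^0 = 2 + 1 = 3.
Assume t_k = 2·5^k + 2^k for some k ≥ 0.
Then t_{k+1} = 5t_k − 3·2^k = 5·(2·5^k + 2^k) − 3·2^k = 2·5^{k+1} + 5·2^k − 3·2^k = 2·5^{k+1} + 2·2^k = 2·5^{k+1} + 2^{k+1}.
By induction, t_m = 2·5^m + 2^m for all m ≥ 0.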